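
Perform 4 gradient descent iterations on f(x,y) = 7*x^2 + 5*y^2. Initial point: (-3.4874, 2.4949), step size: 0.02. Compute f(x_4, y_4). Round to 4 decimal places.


Gradient descent on f(x,y) = 7*x^2 + 5*y^2.
Starting point: (-3.4874, 2.4949), alpha = 0.02
Step 1: grad_x = 2*7*-3.4874 = -48.8236, grad_y = 2*5*2.4949 = 24.949
  x_1 = -3.4874 - 0.02*-48.8236 = -2.5109
  y_1 = 2.4949 - 0.02*24.949 = 1.9959
Step 2: grad_x = 2*7*-2.5109 = -35.153, grad_y = 2*5*1.9959 = 19.9592
  x_2 = -2.5109 - 0.02*-35.153 = -1.8079
  y_2 = 1.9959 - 0.02*19.9592 = 1.5967
Step 3: grad_x = 2*7*-1.8079 = -25.3102, grad_y = 2*5*1.5967 = 15.9674
  x_3 = -1.8079 - 0.02*-25.3102 = -1.3017
  y_3 = 1.5967 - 0.02*15.9674 = 1.2774
Step 4: grad_x = 2*7*-1.3017 = -18.2233, grad_y = 2*5*1.2774 = 12.7739
  x_4 = -1.3017 - 0.02*-18.2233 = -0.9372
  y_4 = 1.2774 - 0.02*12.7739 = 1.0219
f(-0.9372, 1.0219) = 7*(-0.9372)^2 + 5*1.0219^2 = 11.3699


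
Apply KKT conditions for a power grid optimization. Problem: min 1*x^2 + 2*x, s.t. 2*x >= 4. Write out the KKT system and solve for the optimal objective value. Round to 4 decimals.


Step 1: Try lambda = 0 (constraint inactive).
x_unc = -2/(2*1) = -1.0
Check: 2*-1.0 = -2.0 < 4 -- violated!
Step 2: Constraint must be active: 2*x = 4
x* = 4/2 = 2.0
lambda = (2*1*2.0 + 2)/2 = 3.0
Step 3: Compute optimal value.
f(x*) = 1*2.0^2 + 2*2.0 = 8.0


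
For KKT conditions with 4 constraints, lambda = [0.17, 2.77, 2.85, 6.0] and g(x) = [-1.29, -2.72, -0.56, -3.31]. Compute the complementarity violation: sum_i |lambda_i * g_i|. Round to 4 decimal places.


KKT complementary slackness check:
lambda_1 * g_1 = 0.17 * -1.29 = -0.2193
lambda_2 * g_2 = 2.77 * -2.72 = -7.5344
lambda_3 * g_3 = 2.85 * -0.56 = -1.596
lambda_4 * g_4 = 6.0 * -3.31 = -19.86
Total violation = 0.2193 + 7.5344 + 1.596 + 19.86 = 29.2097


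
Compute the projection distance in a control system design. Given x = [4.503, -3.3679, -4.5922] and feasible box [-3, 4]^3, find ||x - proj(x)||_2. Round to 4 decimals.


Project each component onto [-3, 4].
clip(4.503) = 4.0, clip(-3.3679) = -3.0, clip(-4.5922) = -3.0
Projection = [4.0, -3.0, -3.0]
Squared diffs: [0.253, 0.1354, 2.5351]
Distance = sqrt(2.9235) = 1.7098


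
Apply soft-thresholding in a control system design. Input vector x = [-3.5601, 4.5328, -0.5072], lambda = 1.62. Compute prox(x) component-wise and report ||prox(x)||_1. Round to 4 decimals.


Soft-thresholding with lambda = 1.62:
prox(-3.5601) = sign(-3.5601)*max(|-3.5601| - 1.62, 0) = -1.9401
prox(4.5328) = sign(4.5328)*max(|4.5328| - 1.62, 0) = 2.9128
prox(-0.5072) = sign(-0.5072)*max(|-0.5072| - 1.62, 0) = 0.0
prox(x) = [-1.9401, 2.9128, 0.0]
||prox(x)||_1 = 1.9401 + 2.9128 + 0.0 = 4.8529


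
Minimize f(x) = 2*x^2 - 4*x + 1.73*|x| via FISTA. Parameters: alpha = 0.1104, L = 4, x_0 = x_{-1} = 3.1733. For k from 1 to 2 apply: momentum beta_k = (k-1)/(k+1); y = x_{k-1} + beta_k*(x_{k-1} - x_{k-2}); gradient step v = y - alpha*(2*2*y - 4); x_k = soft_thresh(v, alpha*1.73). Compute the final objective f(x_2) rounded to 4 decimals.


FISTA on f(x) = 2*x^2 - 4*x + 1.73*|x|
L = 4, alpha = 0.1104
Iteration 1: beta = 0.0, y = 3.1733 + 0.0*(3.1733 - 3.1733) = 3.1733
  grad(y) = 8.6932, v = y - alpha*grad = 2.2136
  prox(v) = soft_thresh(2.2136, 0.191) = 2.0226
Iteration 2: beta = 0.3333, y = 2.0226 + 0.3333*(2.0226 - 3.1733) = 1.639
  grad(y) = 2.556, v = y - alpha*grad = 1.3568
  prox(v) = soft_thresh(1.3568, 0.191) = 1.1658
f(x_2) = 2*1.1658^2 - 4*1.1658 + 1.73*|1.1658| = 0.0719


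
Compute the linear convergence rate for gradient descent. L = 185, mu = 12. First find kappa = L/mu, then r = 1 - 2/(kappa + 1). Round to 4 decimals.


Step 1: Compute the condition number.
kappa = L/mu = 185/12 = 15.4167
Step 2: Compute the convergence rate.
r = 1 - 2/(kappa + 1) = 1 - 2*mu/(L + mu) = (L - mu)/(L + mu) = 173/197 = 0.8782


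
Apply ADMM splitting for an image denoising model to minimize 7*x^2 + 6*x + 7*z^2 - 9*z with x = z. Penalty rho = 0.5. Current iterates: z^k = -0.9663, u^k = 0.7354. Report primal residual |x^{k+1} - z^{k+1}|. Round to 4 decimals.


ADMM iteration with rho = 0.5, z^k = -0.9663, u^k = 0.7354
Step 1: x-update.
Minimize 7*x^2 + 6*x + (0.5/2)*(x + 0.9663 + 0.7354)^2
FOC: (2*7 + 0.5)*x = -6 + 0.5*(-0.9663 - 0.7354)
x^{k+1} = -0.4725
Step 2: z-update.
Minimize 7*z^2 - 9*z + (0.5/2)*(-0.4725 - z + 0.7354)^2
FOC: (2*7 + 0.5)*z = 9 + 0.5*(-0.4725 + 0.7354)
z^{k+1} = 0.6298
Step 3: u-update.
u^{k+1} = 0.7354 - 0.4725 - 0.6298 = -0.3668
Step 4: Primal residual = |-0.4725 - 0.6298| = 1.1022


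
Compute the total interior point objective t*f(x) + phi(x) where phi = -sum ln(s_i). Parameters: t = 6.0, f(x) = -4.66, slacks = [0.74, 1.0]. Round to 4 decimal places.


Step 1: Compute log-barrier.
ln values: [-0.3011, 0.0]
phi = -(-0.3011 + 0.0) = 0.3011
Step 2: Compute augmented objective.
t*f(x) = 6.0*-4.66 = -27.96
Total = -27.96 + 0.3011 = -27.6589


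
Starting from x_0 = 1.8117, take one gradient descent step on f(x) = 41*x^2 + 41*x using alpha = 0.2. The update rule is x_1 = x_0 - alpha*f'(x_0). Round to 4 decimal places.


We compute the gradient at x_0 and apply the update.
f'(x) = 82*x + 41
f'(1.8117) = 82*1.8117 + 41 = 189.5594
x_1 = 1.8117 - 0.2*189.5594 = -36.1002


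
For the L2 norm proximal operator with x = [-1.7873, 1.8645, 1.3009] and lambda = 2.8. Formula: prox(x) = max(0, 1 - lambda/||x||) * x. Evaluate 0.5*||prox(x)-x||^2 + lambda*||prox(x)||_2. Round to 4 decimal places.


Step 1: Compute ||x||.
||x|| = 2.8919
Step 2: Compute scaling factor.
scale = max(0, 1 - 2.8/2.8919) = 0.0318
Step 3: prox(x) = [-0.0568, 0.0593, 0.0413]
||prox(x)|| = 0.0919
Step 4: Proximal objective.
0.5*||prox-x||^2 = 3.92
lambda*||prox|| = 0.2573
Total = 4.1773


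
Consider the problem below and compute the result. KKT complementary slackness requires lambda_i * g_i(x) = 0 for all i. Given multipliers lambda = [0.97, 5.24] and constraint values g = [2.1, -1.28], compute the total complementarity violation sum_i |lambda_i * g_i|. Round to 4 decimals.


KKT complementary slackness check:
lambda_1 * g_1 = 0.97 * 2.1 = 2.037
lambda_2 * g_2 = 5.24 * -1.28 = -6.7072
Total violation = 2.037 + 6.7072 = 8.7442


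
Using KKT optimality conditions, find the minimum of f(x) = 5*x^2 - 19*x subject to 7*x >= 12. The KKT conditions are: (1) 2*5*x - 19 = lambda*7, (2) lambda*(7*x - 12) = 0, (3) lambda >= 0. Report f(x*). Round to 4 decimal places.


Step 1: Try lambda = 0 (constraint inactive).
Stationarity: 2*5*x - 19 = 0
x* = 19/(2*5) = 1.9
Check constraint: 7*1.9 = 13.3 >= 12 -- satisfied.
Step 2: Compute optimal value.
f(x*) = 5*1.9^2 - 19*1.9 = -18.05


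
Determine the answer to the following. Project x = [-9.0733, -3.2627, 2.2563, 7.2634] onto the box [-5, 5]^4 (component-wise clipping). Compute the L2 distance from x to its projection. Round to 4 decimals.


Project each component onto [-5, 5].
clip(-9.0733) = -5.0, clip(-3.2627) = -3.2627, clip(2.2563) = 2.2563, clip(7.2634) = 5.0
Projection = [-5.0, -3.2627, 2.2563, 5.0]
Squared diffs: [16.5918, 0.0, 0.0, 5.123]
Distance = sqrt(21.7148) = 4.6599


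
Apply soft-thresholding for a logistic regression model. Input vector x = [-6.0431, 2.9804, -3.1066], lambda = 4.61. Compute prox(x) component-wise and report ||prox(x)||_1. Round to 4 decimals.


Soft-thresholding with lambda = 4.61:
prox(-6.0431) = sign(-6.0431)*max(|-6.0431| - 4.61, 0) = -1.4331
prox(2.9804) = sign(2.9804)*max(|2.9804| - 4.61, 0) = 0.0
prox(-3.1066) = sign(-3.1066)*max(|-3.1066| - 4.61, 0) = 0.0
prox(x) = [-1.4331, 0.0, 0.0]
||prox(x)||_1 = 1.4331 + 0.0 + 0.0 = 1.4331


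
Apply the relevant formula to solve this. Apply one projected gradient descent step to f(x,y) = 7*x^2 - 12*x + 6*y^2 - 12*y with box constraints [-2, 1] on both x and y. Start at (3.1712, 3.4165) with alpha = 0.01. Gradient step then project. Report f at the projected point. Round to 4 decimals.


Step 1: Compute gradient at (3.1712, 3.4165).
grad_x = 2*7*3.1712 - 12 = 32.3968
grad_y = 2*6*3.4165 - 12 = 28.998
Step 2: Gradient step.
x_raw = 3.1712 - 0.01*32.3968 = 2.8472
y_raw = 3.4165 - 0.01*28.998 = 3.1265
Step 3: Project onto [-2, 1].
x_proj = clip(2.8472) = 1.0
y_proj = clip(3.1265) = 1.0
Step 4: Evaluate f.
f(1.0, 1.0) = -11.0


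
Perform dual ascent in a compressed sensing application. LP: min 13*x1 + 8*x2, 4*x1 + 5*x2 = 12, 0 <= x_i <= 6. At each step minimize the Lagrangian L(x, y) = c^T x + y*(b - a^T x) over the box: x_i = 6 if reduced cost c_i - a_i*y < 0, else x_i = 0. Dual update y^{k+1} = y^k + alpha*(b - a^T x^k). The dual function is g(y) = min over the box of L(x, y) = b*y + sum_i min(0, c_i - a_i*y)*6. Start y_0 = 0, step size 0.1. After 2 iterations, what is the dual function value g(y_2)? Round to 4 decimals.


Dual ascent for LP: min 13*x1 + 8*x2, 4*x1 + 5*x2 = 12, 0 <= x_i <= 6
Step 1: y^k = 0.0, reduced costs: (13.0, 8.0)
  x^k = (0.0, 0.0), subgradient = b - a^T x = 12.0
  y^{k+1} = 0.0 + 0.1*12.0 = 1.2
Step 2: y^k = 1.2, reduced costs: (8.2, 2.0)
  x^k = (0.0, 0.0), subgradient = b - a^T x = 12.0
  y^{k+1} = 1.2 + 0.1*12.0 = 2.4
Dual objective at y_2 = 2.4: reduced costs (3.4, -4.0), box minimizer x = (0.0, 6.0)
g(y_2) = b*y + (c1 - a1*y)*x1 + (c2 - a2*y)*x2 = 12*2.4 + 3.4*0.0 + (-4.0)*6.0 = 28.8 + 0.0 - 24.0 = 4.8


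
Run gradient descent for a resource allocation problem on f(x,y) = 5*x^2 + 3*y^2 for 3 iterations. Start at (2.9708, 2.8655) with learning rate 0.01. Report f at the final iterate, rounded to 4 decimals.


Gradient descent on f(x,y) = 5*x^2 + 3*y^2.
Starting point: (2.9708, 2.8655), alpha = 0.01
Step 1: grad_x = 2*5*2.9708 = 29.708, grad_y = 2*3*2.8655 = 17.193
  x_1 = 2.9708 - 0.01*29.708 = 2.6737
  y_1 = 2.8655 - 0.01*17.193 = 2.6936
Step 2: grad_x = 2*5*2.6737 = 26.7372, grad_y = 2*3*2.6936 = 16.1614
  x_2 = 2.6737 - 0.01*26.7372 = 2.4063
  y_2 = 2.6936 - 0.01*16.1614 = 2.532
Step 3: grad_x = 2*5*2.4063 = 24.0635, grad_y = 2*3*2.532 = 15.1917
  x_3 = 2.4063 - 0.01*24.0635 = 2.1657
  y_3 = 2.532 - 0.01*15.1917 = 2.38
f(2.1657, 2.38) = 5*2.1657^2 + 3*2.38^2 = 40.4453


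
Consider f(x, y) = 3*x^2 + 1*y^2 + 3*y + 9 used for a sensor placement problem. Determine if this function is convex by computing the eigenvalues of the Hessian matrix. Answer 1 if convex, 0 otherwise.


The Hessian of f(x,y) = 3*x^2 + 1*y^2 + 3*y + 9 is:
H = [[6, 0], [0, 2]]
Trace = 6 + 2 = 8
Determinant = 6*2 - (0)^2 = 12
Discriminant = (8)^2 - 4*12 = 16.0
Eigenvalues: lambda_1 = 2.0, lambda_2 = 6.0
The function is convex.

1


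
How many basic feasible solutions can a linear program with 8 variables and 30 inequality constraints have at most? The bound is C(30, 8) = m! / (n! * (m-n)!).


Each vertex corresponds to some choice of n active constraints out of m, so the number of vertices is at most C(m, n) = m! / (n!(m-n)!).
m = 30, n = 8
Numerator: 30 * 29 * 28 * 27 * 26 * 25 * 24 * 23
Denominator: 8! = 40320
C(30, 8) = 5852925


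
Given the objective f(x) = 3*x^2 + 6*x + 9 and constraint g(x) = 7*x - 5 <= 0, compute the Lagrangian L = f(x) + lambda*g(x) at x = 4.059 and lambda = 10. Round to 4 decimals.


Step 1: Evaluate f(x).
f(4.059) = 3*4.059^2 + 6*4.059 + 9 = 82.7804
Step 2: Evaluate g(x).
g(4.059) = 7*4.059 - 5 = 23.413
Step 3: Compute Lagrangian.
L = 82.7804 + 10*23.413 = 316.9104


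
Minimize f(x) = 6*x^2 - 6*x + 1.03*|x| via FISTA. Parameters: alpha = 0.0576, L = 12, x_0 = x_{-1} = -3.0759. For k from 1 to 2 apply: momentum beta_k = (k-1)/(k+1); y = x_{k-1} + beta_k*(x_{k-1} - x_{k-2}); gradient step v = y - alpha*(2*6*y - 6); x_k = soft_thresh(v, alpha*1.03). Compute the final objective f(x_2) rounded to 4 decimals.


FISTA on f(x) = 6*x^2 - 6*x + 1.03*|x|
L = 12, alpha = 0.0576
Iteration 1: beta = 0.0, y = -3.0759 + 0.0*(-3.0759 + 3.0759) = -3.0759
  grad(y) = -42.9108, v = y - alpha*grad = -0.6042
  prox(v) = soft_thresh(-0.6042, 0.0593) = -0.5449
Iteration 2: beta = 0.3333, y = -0.5449 + 0.3333*(-0.5449 + 3.0759) = 0.2988
  grad(y) = -2.415, v = y - alpha*grad = 0.4379
  prox(v) = soft_thresh(0.4379, 0.0593) = 0.3785
f(x_2) = 6*0.3785^2 - 6*0.3785 + 1.03*|0.3785| = -1.0216


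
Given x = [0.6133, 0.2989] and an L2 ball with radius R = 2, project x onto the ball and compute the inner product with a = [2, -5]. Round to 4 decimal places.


Step 1: Compute ||x|| (intermediates to 6 decimals).
||x|| = sqrt(0.6133^2 + 0.2989^2) = 0.68226
Step 2: Project.
Since ||x|| <= R, proj = x (no scaling needed).
proj(x) = [0.6133, 0.2989]
Step 3: Dot product.
a^T * proj(x) = 2*0.6133 - 5*0.2989 = -0.2679


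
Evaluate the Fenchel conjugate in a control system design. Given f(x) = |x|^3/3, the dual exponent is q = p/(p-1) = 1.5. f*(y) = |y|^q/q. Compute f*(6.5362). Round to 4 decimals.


The conjugate exponent q satisfies 1/p + 1/q = 1.
p = 3, so q = 3/(3 - 1) = 1.5
|y|^q = 6.5362^1.5 = 16.7104
f*(6.5362) = 16.7104 / 1.5 = 11.1403


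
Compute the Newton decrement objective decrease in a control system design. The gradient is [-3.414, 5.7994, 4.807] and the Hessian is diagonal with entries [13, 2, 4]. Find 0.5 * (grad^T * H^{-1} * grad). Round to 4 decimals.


Step 1: H is diagonal, so H^(-1) * g = [-0.2626, 2.8997, 1.2018].
Step 2: g^T H^(-1) g = sum_i g_i^2 / H_ii
  = (-3.414)^2/13 + (5.7994)^2/2 + (4.807)^2/4
  = 0.8966 + 16.8165 + 5.7768 = 23.4899
Step 3: Objective decrease = 0.5 * g^T H^(-1) g = 11.745


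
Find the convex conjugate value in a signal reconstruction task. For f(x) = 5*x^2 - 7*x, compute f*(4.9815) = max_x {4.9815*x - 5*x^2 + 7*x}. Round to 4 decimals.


f*(y) = sup_x {y*x - a*x^2 - b*x} = sup_x {(y-b)*x - a*x^2}
FOC: (y - b) - 2a*x = 0 => x* = (y - b)/(2a)
x* = (4.9815 + 7)/(2*5) = 1.1982
f*(4.9815) = (y-b)^2/(4a) = (4.9815 + 7)^2/(4*5)
= 143.5563/20 = 7.1778


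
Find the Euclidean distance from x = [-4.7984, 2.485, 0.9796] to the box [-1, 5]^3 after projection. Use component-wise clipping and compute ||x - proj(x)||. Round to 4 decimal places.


Project each component onto [-1, 5].
clip(-4.7984) = -1.0, clip(2.485) = 2.485, clip(0.9796) = 0.9796
Projection = [-1.0, 2.485, 0.9796]
Squared diffs: [14.4278, 0.0, 0.0]
Distance = sqrt(14.4278) = 3.7984


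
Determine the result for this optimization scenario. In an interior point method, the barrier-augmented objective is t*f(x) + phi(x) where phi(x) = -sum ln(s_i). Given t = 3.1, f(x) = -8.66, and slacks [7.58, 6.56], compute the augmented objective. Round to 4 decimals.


Step 1: Compute log-barrier.
ln values: [2.0255, 1.881]
phi = -(2.0255 + 1.881) = -3.9065
Step 2: Compute augmented objective.
t*f(x) = 3.1*-8.66 = -26.846
Total = -26.846 - 3.9065 = -30.7525


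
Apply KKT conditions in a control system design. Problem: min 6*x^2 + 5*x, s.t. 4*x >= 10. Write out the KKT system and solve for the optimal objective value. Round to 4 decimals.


Step 1: Try lambda = 0 (constraint inactive).
x_unc = -5/(2*6) = -0.4167
Check: 4*-0.4167 = -1.6668 < 10 -- violated!
Step 2: Constraint must be active: 4*x = 10
x* = 10/4 = 2.5
lambda = (2*6*2.5 + 5)/4 = 8.75
Step 3: Compute optimal value.
f(x*) = 6*2.5^2 + 5*2.5 = 50.0


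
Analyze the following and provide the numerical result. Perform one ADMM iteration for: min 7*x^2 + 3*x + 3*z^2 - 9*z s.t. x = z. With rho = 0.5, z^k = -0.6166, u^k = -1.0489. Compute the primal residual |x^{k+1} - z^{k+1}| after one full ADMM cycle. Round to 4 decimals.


ADMM iteration with rho = 0.5, z^k = -0.6166, u^k = -1.0489
Step 1: x-update.
Minimize 7*x^2 + 3*x + (0.5/2)*(x + 0.6166 - 1.0489)^2
FOC: (2*7 + 0.5)*x = -3 + 0.5*(-0.6166 + 1.0489)
x^{k+1} = -0.192
Step 2: z-update.
Minimize 3*z^2 - 9*z + (0.5/2)*(-0.192 - z - 1.0489)^2
FOC: (2*3 + 0.5)*z = 9 + 0.5*(-0.192 - 1.0489)
z^{k+1} = 1.2892
Step 3: u-update.
u^{k+1} = -1.0489 - 0.192 - 1.2892 = -2.5301
Step 4: Primal residual = |-0.192 - 1.2892| = 1.4812


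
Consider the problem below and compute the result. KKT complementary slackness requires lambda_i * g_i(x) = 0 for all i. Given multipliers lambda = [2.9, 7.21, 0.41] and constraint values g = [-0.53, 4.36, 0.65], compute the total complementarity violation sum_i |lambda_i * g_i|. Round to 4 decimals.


KKT complementary slackness check:
lambda_1 * g_1 = 2.9 * -0.53 = -1.537
lambda_2 * g_2 = 7.21 * 4.36 = 31.4356
lambda_3 * g_3 = 0.41 * 0.65 = 0.2665
Total violation = 1.537 + 31.4356 + 0.2665 = 33.2391


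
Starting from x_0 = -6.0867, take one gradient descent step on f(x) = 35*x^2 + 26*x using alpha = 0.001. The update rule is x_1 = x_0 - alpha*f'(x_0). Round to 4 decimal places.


We compute the gradient at x_0 and apply the update.
f'(x) = 70*x + 26
f'(-6.0867) = 70*-6.0867 + 26 = -400.069
x_1 = -6.0867 - 0.001*-400.069 = -5.6866


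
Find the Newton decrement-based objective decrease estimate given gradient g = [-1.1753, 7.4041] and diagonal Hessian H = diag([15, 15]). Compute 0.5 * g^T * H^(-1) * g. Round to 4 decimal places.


Step 1: H is diagonal, so H^(-1) * g = [-0.0784, 0.4936].
Step 2: g^T H^(-1) g = sum_i g_i^2 / H_ii
  = (-1.1753)^2/15 + (7.4041)^2/15
  = 0.0921 + 3.6547 = 3.7468
Step 3: Objective decrease = 0.5 * g^T H^(-1) g = 1.8734


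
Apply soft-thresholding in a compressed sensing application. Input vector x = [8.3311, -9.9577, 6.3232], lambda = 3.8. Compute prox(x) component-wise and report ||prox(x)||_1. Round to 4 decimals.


Soft-thresholding with lambda = 3.8:
prox(8.3311) = sign(8.3311)*max(|8.3311| - 3.8, 0) = 4.5311
prox(-9.9577) = sign(-9.9577)*max(|-9.9577| - 3.8, 0) = -6.1577
prox(6.3232) = sign(6.3232)*max(|6.3232| - 3.8, 0) = 2.5232
prox(x) = [4.5311, -6.1577, 2.5232]
||prox(x)||_1 = 4.5311 + 6.1577 + 2.5232 = 13.212


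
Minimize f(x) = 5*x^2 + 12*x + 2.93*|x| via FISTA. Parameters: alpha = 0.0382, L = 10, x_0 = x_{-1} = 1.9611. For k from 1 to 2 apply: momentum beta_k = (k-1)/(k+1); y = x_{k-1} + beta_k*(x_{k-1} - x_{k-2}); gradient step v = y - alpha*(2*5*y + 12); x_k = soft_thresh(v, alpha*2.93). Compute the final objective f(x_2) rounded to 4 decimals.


FISTA on f(x) = 5*x^2 + 12*x + 2.93*|x|
L = 10, alpha = 0.0382
Iteration 1: beta = 0.0, y = 1.9611 + 0.0*(1.9611 - 1.9611) = 1.9611
  grad(y) = 31.611, v = y - alpha*grad = 0.7536
  prox(v) = soft_thresh(0.7536, 0.1119) = 0.6416
Iteration 2: beta = 0.3333, y = 0.6416 + 0.3333*(0.6416 - 1.9611) = 0.2018
  grad(y) = 14.0181, v = y - alpha*grad = -0.3337
  prox(v) = soft_thresh(-0.3337, 0.1119) = -0.2218
f(x_2) = 5*(-0.2218)^2 + 12*(-0.2218) + 2.93*|-0.2218| = -1.7654


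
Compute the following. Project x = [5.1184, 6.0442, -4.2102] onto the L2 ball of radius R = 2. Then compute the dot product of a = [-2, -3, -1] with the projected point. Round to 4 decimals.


Step 1: Compute ||x|| (intermediates to 6 decimals).
||x|| = sqrt(5.1184^2 + 6.0442^2 + (-4.2102)^2) = 8.969736
Step 2: Project.
Since ||x|| > R, scale = R/||x|| = 2/8.969736 = 0.222972, proj(x) = scale * x
proj(x) = [1.14126, 1.347687, -0.938757]
Step 3: Dot product.
a^T * proj(x) = -2*1.14126 - 3*1.347687 - 1*(-0.938757) = -5.3868


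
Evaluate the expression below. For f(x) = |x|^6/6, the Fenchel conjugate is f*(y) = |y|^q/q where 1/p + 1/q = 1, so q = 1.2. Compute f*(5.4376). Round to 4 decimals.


The conjugate exponent q satisfies 1/p + 1/q = 1.
p = 6, so q = 6/(6 - 1) = 1.2
|y|^q = 5.4376^1.2 = 7.6294
f*(5.4376) = 7.6294 / 1.2 = 6.3578


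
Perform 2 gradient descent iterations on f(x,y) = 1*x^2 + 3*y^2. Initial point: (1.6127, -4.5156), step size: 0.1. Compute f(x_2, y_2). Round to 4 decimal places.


Gradient descent on f(x,y) = 1*x^2 + 3*y^2.
Starting point: (1.6127, -4.5156), alpha = 0.1
Step 1: grad_x = 2*1*1.6127 = 3.2254, grad_y = 2*3*-4.5156 = -27.0936
  x_1 = 1.6127 - 0.1*3.2254 = 1.2902
  y_1 = -4.5156 - 0.1*-27.0936 = -1.8062
Step 2: grad_x = 2*1*1.2902 = 2.5803, grad_y = 2*3*-1.8062 = -10.8374
  x_2 = 1.2902 - 0.1*2.5803 = 1.0321
  y_2 = -1.8062 - 0.1*-10.8374 = -0.7225
f(1.0321, -0.7225) = 1*1.0321^2 + 3*(-0.7225)^2 = 2.6313


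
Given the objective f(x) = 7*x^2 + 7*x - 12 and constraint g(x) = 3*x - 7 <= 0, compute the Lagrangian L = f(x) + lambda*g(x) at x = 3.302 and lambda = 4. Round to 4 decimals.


Step 1: Evaluate f(x).
f(3.302) = 7*3.302^2 + 7*3.302 - 12 = 87.4364
Step 2: Evaluate g(x).
g(3.302) = 3*3.302 - 7 = 2.906
Step 3: Compute Lagrangian.
L = 87.4364 + 4*2.906 = 99.0604


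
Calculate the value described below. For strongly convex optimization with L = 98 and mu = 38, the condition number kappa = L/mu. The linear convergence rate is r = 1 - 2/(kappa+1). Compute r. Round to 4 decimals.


Step 1: Compute the condition number.
kappa = L/mu = 98/38 = 2.5789
Step 2: Compute the convergence rate.
r = 1 - 2/(kappa + 1) = 1 - 2*mu/(L + mu) = (L - mu)/(L + mu) = 60/136 = 0.4412


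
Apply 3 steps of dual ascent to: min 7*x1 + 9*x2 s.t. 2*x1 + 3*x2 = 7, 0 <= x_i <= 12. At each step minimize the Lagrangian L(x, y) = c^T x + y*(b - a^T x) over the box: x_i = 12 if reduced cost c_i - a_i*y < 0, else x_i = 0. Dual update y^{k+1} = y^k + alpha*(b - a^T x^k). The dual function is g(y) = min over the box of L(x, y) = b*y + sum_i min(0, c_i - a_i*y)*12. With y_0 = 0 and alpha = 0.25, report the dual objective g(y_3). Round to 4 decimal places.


Dual ascent for LP: min 7*x1 + 9*x2, 2*x1 + 3*x2 = 7, 0 <= x_i <= 12
Step 1: y^k = 0.0, reduced costs: (7.0, 9.0)
  x^k = (0.0, 0.0), subgradient = b - a^T x = 7.0
  y^{k+1} = 0.0 + 0.25*7.0 = 1.75
Step 2: y^k = 1.75, reduced costs: (3.5, 3.75)
  x^k = (0.0, 0.0), subgradient = b - a^T x = 7.0
  y^{k+1} = 1.75 + 0.25*7.0 = 3.5
Step 3: y^k = 3.5, reduced costs: (0.0, -1.5)
  x^k = (0.0, 12.0), subgradient = b - a^T x = -29.0
  y^{k+1} = 3.5 + 0.25*-29.0 = -3.75
Dual objective at y_3 = -3.75: reduced costs (14.5, 20.25), box minimizer x = (0.0, 0.0)
g(y_3) = b*y + (c1 - a1*y)*x1 + (c2 - a2*y)*x2 = 7*(-3.75) + 14.5*0.0 + 20.25*0.0 = -26.25 + 0.0 + 0.0 = -26.25


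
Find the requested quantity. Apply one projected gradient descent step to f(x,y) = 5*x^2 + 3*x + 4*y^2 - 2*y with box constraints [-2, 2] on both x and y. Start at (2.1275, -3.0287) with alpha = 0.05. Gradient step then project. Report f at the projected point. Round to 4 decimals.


Step 1: Compute gradient at (2.1275, -3.0287).
grad_x = 2*5*2.1275 + 3 = 24.275
grad_y = 2*4*-3.0287 - 2 = -26.2296
Step 2: Gradient step.
x_raw = 2.1275 - 0.05*24.275 = 0.9138
y_raw = -3.0287 - 0.05*-26.2296 = -1.7172
Step 3: Project onto [-2, 2].
x_proj = clip(0.9138) = 0.9138
y_proj = clip(-1.7172) = -1.7172
Step 4: Evaluate f.
f(0.9138, -1.7172) = 22.1458


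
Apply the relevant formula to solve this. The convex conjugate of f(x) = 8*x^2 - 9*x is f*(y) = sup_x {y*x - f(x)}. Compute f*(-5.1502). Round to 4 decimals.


f*(y) = sup_x {y*x - a*x^2 - b*x} = sup_x {(y-b)*x - a*x^2}
FOC: (y - b) - 2a*x = 0 => x* = (y - b)/(2a)
x* = (-5.1502 + 9)/(2*8) = 0.2406
f*(-5.1502) = (y-b)^2/(4a) = (-5.1502 + 9)^2/(4*8)
= 14.821/32 = 0.4632


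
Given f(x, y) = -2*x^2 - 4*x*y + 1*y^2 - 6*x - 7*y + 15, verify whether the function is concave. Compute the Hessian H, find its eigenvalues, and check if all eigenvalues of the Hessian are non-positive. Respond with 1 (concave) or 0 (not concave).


The Hessian of f(x,y) = -2*x^2 - 4*x*y + 1*y^2 - 6*x - 7*y + 15 is:
H = [[-4, -4], [-4, 2]]
Trace = -4 + 2 = -2
Determinant = -4*2 - (-4)^2 = -24
Discriminant = (-2)^2 - 4*-24 = 100.0
Eigenvalues: lambda_1 = -6.0, lambda_2 = 4.0
The function is not concave.

0


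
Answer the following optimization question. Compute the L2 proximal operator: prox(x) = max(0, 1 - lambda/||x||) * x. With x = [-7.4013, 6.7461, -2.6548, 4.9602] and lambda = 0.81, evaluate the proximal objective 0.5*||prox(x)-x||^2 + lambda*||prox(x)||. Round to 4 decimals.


Step 1: Compute ||x||.
||x|| = 11.4865
Step 2: Compute scaling factor.
scale = max(0, 1 - 0.81/11.4865) = 0.9295
Step 3: prox(x) = [-6.8794, 6.2704, -2.4676, 4.6104]
||prox(x)|| = 10.6765
Step 4: Proximal objective.
0.5*||prox-x||^2 = 0.3281
lambda*||prox|| = 8.648
Total = 8.976


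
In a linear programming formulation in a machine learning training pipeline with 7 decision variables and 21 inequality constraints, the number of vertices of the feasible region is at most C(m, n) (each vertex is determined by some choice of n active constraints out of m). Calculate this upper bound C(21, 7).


Each vertex corresponds to some choice of n active constraints out of m, so the number of vertices is at most C(m, n) = m! / (n!(m-n)!).
m = 21, n = 7
Numerator: 21 * 20 * 19 * 18 * 17 * 16 * 15
Denominator: 7! = 5040
C(21, 7) = 116280


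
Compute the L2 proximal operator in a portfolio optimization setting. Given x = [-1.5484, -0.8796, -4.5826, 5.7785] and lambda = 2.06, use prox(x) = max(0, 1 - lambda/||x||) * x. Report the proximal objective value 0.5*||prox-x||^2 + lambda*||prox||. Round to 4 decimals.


Step 1: Compute ||x||.
||x|| = 7.587
Step 2: Compute scaling factor.
scale = max(0, 1 - 2.06/7.587) = 0.7285
Step 3: prox(x) = [-1.128, -0.6408, -3.3383, 4.2095]
||prox(x)|| = 5.527
Step 4: Proximal objective.
0.5*||prox-x||^2 = 2.1218
lambda*||prox|| = 11.3856
Total = 13.5074


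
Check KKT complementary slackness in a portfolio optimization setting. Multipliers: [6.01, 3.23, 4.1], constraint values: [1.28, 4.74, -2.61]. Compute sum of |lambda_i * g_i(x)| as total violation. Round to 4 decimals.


KKT complementary slackness check:
lambda_1 * g_1 = 6.01 * 1.28 = 7.6928
lambda_2 * g_2 = 3.23 * 4.74 = 15.3102
lambda_3 * g_3 = 4.1 * -2.61 = -10.701
Total violation = 7.6928 + 15.3102 + 10.701 = 33.704


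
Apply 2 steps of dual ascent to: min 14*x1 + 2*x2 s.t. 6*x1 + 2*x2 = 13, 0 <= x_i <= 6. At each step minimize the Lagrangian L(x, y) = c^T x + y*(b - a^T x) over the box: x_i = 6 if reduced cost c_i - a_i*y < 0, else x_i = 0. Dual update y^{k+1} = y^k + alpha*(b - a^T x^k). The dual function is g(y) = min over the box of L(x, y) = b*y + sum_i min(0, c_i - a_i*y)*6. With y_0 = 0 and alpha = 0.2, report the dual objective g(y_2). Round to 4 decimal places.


Dual ascent for LP: min 14*x1 + 2*x2, 6*x1 + 2*x2 = 13, 0 <= x_i <= 6
Step 1: y^k = 0.0, reduced costs: (14.0, 2.0)
  x^k = (0.0, 0.0), subgradient = b - a^T x = 13.0
  y^{k+1} = 0.0 + 0.2*13.0 = 2.6
Step 2: y^k = 2.6, reduced costs: (-1.6, -3.2)
  x^k = (6.0, 6.0), subgradient = b - a^T x = -35.0
  y^{k+1} = 2.6 + 0.2*-35.0 = -4.4
Dual objective at y_2 = -4.4: reduced costs (40.4, 10.8), box minimizer x = (0.0, 0.0)
g(y_2) = b*y + (c1 - a1*y)*x1 + (c2 - a2*y)*x2 = 13*(-4.4) + 40.4*0.0 + 10.8*0.0 = -57.2 + 0.0 + 0.0 = -57.2


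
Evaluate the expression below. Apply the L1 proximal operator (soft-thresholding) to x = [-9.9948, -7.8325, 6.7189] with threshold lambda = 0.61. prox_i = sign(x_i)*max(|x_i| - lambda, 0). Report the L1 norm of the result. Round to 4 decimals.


Soft-thresholding with lambda = 0.61:
prox(-9.9948) = sign(-9.9948)*max(|-9.9948| - 0.61, 0) = -9.3848
prox(-7.8325) = sign(-7.8325)*max(|-7.8325| - 0.61, 0) = -7.2225
prox(6.7189) = sign(6.7189)*max(|6.7189| - 0.61, 0) = 6.1089
prox(x) = [-9.3848, -7.2225, 6.1089]
||prox(x)||_1 = 9.3848 + 7.2225 + 6.1089 = 22.7162


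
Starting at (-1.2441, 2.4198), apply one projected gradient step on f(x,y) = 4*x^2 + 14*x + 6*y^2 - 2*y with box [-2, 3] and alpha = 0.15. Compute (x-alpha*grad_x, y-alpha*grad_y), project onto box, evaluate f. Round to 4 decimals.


Step 1: Compute gradient at (-1.2441, 2.4198).
grad_x = 2*4*-1.2441 + 14 = 4.0472
grad_y = 2*6*2.4198 - 2 = 27.0376
Step 2: Gradient step.
x_raw = -1.2441 - 0.15*4.0472 = -1.8512
y_raw = 2.4198 - 0.15*27.0376 = -1.6358
Step 3: Project onto [-2, 3].
x_proj = clip(-1.8512) = -1.8512
y_proj = clip(-1.6358) = -1.6358
Step 4: Evaluate f.
f(-1.8512, -1.6358) = 7.1185


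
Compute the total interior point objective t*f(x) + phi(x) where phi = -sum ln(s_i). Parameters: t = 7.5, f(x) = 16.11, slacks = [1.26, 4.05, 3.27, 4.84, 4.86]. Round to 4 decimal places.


Step 1: Compute log-barrier.
ln values: [0.2311, 1.3987, 1.1848, 1.5769, 1.581]
phi = -(0.2311 + 1.3987 + 1.1848 + 1.5769 + 1.581) = -5.9726
Step 2: Compute augmented objective.
t*f(x) = 7.5*16.11 = 120.825
Total = 120.825 - 5.9726 = 114.8524


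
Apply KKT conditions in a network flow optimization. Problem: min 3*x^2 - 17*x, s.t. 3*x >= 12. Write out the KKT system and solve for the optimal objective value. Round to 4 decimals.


Step 1: Try lambda = 0 (constraint inactive).
x_unc = 17/(2*3) = 2.8333
Check: 3*2.8333 = 8.4999 < 12 -- violated!
Step 2: Constraint must be active: 3*x = 12
x* = 12/3 = 4.0
lambda = (2*3*4.0 - 17)/3 = 2.3333
Step 3: Compute optimal value.
f(x*) = 3*4.0^2 - 17*4.0 = -20.0


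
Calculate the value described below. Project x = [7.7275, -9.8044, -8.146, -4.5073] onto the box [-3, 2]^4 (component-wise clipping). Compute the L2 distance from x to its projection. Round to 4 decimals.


Project each component onto [-3, 2].
clip(7.7275) = 2.0, clip(-9.8044) = -3.0, clip(-8.146) = -3.0, clip(-4.5073) = -3.0
Projection = [2.0, -3.0, -3.0, -3.0]
Squared diffs: [32.8043, 46.2999, 26.4813, 2.272]
Distance = sqrt(107.8575) = 10.3854


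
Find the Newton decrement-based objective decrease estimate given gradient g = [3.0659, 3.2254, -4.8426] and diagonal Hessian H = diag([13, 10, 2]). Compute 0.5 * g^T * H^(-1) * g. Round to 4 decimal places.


Step 1: H is diagonal, so H^(-1) * g = [0.2358, 0.3225, -2.4213].
Step 2: g^T H^(-1) g = sum_i g_i^2 / H_ii
  = (3.0659)^2/13 + (3.2254)^2/10 + (-4.8426)^2/2
  = 0.7231 + 1.0403 + 11.7254 = 13.4888
Step 3: Objective decrease = 0.5 * g^T H^(-1) g = 6.7444


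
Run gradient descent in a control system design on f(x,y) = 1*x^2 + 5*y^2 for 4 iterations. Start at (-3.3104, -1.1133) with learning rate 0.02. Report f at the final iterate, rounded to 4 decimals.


Gradient descent on f(x,y) = 1*x^2 + 5*y^2.
Starting point: (-3.3104, -1.1133), alpha = 0.02
Step 1: grad_x = 2*1*-3.3104 = -6.6208, grad_y = 2*5*-1.1133 = -11.133
  x_1 = -3.3104 - 0.02*-6.6208 = -3.178
  y_1 = -1.1133 - 0.02*-11.133 = -0.8906
Step 2: grad_x = 2*1*-3.178 = -6.356, grad_y = 2*5*-0.8906 = -8.9064
  x_2 = -3.178 - 0.02*-6.356 = -3.0509
  y_2 = -0.8906 - 0.02*-8.9064 = -0.7125
Step 3: grad_x = 2*1*-3.0509 = -6.1017, grad_y = 2*5*-0.7125 = -7.1251
  x_3 = -3.0509 - 0.02*-6.1017 = -2.9288
  y_3 = -0.7125 - 0.02*-7.1251 = -0.57
Step 4: grad_x = 2*1*-2.9288 = -5.8577, grad_y = 2*5*-0.57 = -5.7001
  x_4 = -2.9288 - 0.02*-5.8577 = -2.8117
  y_4 = -0.57 - 0.02*-5.7001 = -0.456
f(-2.8117, -0.456) = 1*(-2.8117)^2 + 5*(-0.456)^2 = 8.9452


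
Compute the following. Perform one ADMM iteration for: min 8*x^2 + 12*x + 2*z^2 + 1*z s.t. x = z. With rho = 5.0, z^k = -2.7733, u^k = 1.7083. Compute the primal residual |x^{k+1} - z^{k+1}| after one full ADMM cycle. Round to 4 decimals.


ADMM iteration with rho = 5.0, z^k = -2.7733, u^k = 1.7083
Step 1: x-update.
Minimize 8*x^2 + 12*x + (5.0/2)*(x + 2.7733 + 1.7083)^2
FOC: (2*8 + 5.0)*x = -12 + 5.0*(-2.7733 - 1.7083)
x^{k+1} = -1.6385
Step 2: z-update.
Minimize 2*z^2 + 1*z + (5.0/2)*(-1.6385 - z + 1.7083)^2
FOC: (2*2 + 5.0)*z = -1 + 5.0*(-1.6385 + 1.7083)
z^{k+1} = -0.0723
Step 3: u-update.
u^{k+1} = 1.7083 - 1.6385 + 0.0723 = 0.1421
Step 4: Primal residual = |-1.6385 + 0.0723| = 1.5662


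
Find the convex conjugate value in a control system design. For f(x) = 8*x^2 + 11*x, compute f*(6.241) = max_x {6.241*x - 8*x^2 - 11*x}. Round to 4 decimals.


f*(y) = sup_x {y*x - a*x^2 - b*x} = sup_x {(y-b)*x - a*x^2}
FOC: (y - b) - 2a*x = 0 => x* = (y - b)/(2a)
x* = (6.241 - 11)/(2*8) = -0.2974
f*(6.241) = (y-b)^2/(4a) = (6.241 - 11)^2/(4*8)
= 22.6481/32 = 0.7078


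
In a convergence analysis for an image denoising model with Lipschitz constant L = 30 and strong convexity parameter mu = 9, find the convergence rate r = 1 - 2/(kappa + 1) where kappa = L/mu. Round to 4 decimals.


Step 1: Compute the condition number.
kappa = L/mu = 30/9 = 3.3333
Step 2: Compute the convergence rate.
r = 1 - 2/(kappa + 1) = 1 - 2*mu/(L + mu) = (L - mu)/(L + mu) = 21/39 = 0.5385


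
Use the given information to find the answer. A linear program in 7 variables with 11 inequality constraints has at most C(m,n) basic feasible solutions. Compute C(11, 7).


Each vertex corresponds to some choice of n active constraints out of m, so the number of vertices is at most C(m, n) = m! / (n!(m-n)!).
m = 11, n = 7
Numerator: 11 * 10 * 9 * 8 * 7 * 6 * 5
Denominator: 7! = 5040
C(11, 7) = 330


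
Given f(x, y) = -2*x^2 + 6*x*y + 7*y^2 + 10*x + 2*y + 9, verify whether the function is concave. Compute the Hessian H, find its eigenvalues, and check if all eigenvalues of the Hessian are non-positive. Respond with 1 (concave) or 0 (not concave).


The Hessian of f(x,y) = -2*x^2 + 6*x*y + 7*y^2 + 10*x + 2*y + 9 is:
H = [[-4, 6], [6, 14]]
Trace = -4 + 14 = 10
Determinant = -4*14 - (6)^2 = -92
Discriminant = (10)^2 - 4*-92 = 468.0
Eigenvalues: lambda_1 = -5.8167, lambda_2 = 15.8167
The function is not concave.

0


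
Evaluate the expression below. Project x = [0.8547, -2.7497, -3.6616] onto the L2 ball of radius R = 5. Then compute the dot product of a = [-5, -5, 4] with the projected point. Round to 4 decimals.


Step 1: Compute ||x|| (intermediates to 6 decimals).
||x|| = sqrt(0.8547^2 + (-2.7497)^2 + (-3.6616)^2) = 4.658184
Step 2: Project.
Since ||x|| <= R, proj = x (no scaling needed).
proj(x) = [0.8547, -2.7497, -3.6616]
Step 3: Dot product.
a^T * proj(x) = -5*0.8547 - 5*(-2.7497) + 4*(-3.6616) = -5.1714


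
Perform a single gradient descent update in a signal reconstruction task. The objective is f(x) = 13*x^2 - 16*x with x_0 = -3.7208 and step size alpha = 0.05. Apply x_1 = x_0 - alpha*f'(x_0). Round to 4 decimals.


We compute the gradient at x_0 and apply the update.
f'(x) = 26*x - 16
f'(-3.7208) = 26*-3.7208 - 16 = -112.7408
x_1 = -3.7208 - 0.05*-112.7408 = 1.9162


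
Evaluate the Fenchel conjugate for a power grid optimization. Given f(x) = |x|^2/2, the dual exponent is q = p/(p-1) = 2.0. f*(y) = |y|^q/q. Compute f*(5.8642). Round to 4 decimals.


The conjugate exponent q satisfies 1/p + 1/q = 1.
p = 2, so q = 2/(2 - 1) = 2.0
|y|^q = 5.8642^2.0 = 34.3888
f*(5.8642) = 34.3888 / 2.0 = 17.1944


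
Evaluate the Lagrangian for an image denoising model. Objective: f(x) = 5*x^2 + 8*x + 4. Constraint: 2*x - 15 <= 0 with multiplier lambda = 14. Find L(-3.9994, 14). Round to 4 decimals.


Step 1: Evaluate f(x).
f(-3.9994) = 5*(-3.9994)^2 + 8*(-3.9994) + 4 = 51.9808
Step 2: Evaluate g(x).
g(-3.9994) = 2*-3.9994 - 15 = -22.9988
Step 3: Compute Lagrangian.
L = 51.9808 + 14*-22.9988 = -270.0024


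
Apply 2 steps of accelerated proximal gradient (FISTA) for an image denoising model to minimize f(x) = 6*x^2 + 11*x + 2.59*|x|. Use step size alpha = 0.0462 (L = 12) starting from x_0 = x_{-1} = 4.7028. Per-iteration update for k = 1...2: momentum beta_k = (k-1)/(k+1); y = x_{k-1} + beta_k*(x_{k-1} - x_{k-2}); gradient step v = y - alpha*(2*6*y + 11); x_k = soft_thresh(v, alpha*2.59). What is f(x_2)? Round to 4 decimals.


FISTA on f(x) = 6*x^2 + 11*x + 2.59*|x|
L = 12, alpha = 0.0462
Iteration 1: beta = 0.0, y = 4.7028 + 0.0*(4.7028 - 4.7028) = 4.7028
  grad(y) = 67.4336, v = y - alpha*grad = 1.5874
  prox(v) = soft_thresh(1.5874, 0.1197) = 1.4677
Iteration 2: beta = 0.3333, y = 1.4677 + 0.3333*(1.4677 - 4.7028) = 0.3893
  grad(y) = 15.6722, v = y - alpha*grad = -0.3347
  prox(v) = soft_thresh(-0.3347, 0.1197) = -0.215
f(x_2) = 6*(-0.215)^2 + 11*(-0.215) + 2.59*|-0.215| = -1.5311


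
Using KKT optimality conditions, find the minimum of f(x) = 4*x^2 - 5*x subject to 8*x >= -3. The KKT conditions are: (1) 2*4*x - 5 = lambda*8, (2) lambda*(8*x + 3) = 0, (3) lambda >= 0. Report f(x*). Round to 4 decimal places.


Step 1: Try lambda = 0 (constraint inactive).
Stationarity: 2*4*x - 5 = 0
x* = 5/(2*4) = 0.625
Check constraint: 8*0.625 = 5.0 >= -3 -- satisfied.
Step 2: Compute optimal value.
f(x*) = 4*0.625^2 - 5*0.625 = -1.5625


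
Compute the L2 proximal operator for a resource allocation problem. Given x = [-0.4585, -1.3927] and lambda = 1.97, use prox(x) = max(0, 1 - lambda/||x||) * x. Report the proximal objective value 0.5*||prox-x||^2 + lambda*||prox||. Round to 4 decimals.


Step 1: Compute ||x||.
||x|| = 1.4662
Step 2: Compute scaling factor.
scale = max(0, 1 - 1.97/1.4662) = 0.0
Step 3: prox(x) = [-0.0, -0.0]
||prox(x)|| = 0.0
Step 4: Proximal objective.
0.5*||prox-x||^2 = 1.0749
lambda*||prox|| = 0.0
Total = 1.0749


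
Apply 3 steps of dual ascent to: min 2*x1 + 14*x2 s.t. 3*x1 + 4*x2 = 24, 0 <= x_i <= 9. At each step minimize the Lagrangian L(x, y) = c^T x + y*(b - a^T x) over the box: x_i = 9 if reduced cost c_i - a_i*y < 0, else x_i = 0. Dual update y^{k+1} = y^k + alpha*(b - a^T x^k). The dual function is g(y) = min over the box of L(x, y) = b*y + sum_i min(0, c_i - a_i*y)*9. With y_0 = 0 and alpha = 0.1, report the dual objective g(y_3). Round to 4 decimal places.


Dual ascent for LP: min 2*x1 + 14*x2, 3*x1 + 4*x2 = 24, 0 <= x_i <= 9
Step 1: y^k = 0.0, reduced costs: (2.0, 14.0)
  x^k = (0.0, 0.0), subgradient = b - a^T x = 24.0
  y^{k+1} = 0.0 + 0.1*24.0 = 2.4
Step 2: y^k = 2.4, reduced costs: (-5.2, 4.4)
  x^k = (9.0, 0.0), subgradient = b - a^T x = -3.0
  y^{k+1} = 2.4 + 0.1*-3.0 = 2.1
Step 3: y^k = 2.1, reduced costs: (-4.3, 5.6)
  x^k = (9.0, 0.0), subgradient = b - a^T x = -3.0
  y^{k+1} = 2.1 + 0.1*-3.0 = 1.8
Dual objective at y_3 = 1.8: reduced costs (-3.4, 6.8), box minimizer x = (9.0, 0.0)
g(y_3) = b*y + (c1 - a1*y)*x1 + (c2 - a2*y)*x2 = 24*1.8 + (-3.4)*9.0 + 6.8*0.0 = 43.2 - 30.6 + 0.0 = 12.6


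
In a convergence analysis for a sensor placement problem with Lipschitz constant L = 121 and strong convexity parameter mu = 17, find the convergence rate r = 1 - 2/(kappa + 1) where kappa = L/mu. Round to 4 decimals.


Step 1: Compute the condition number.
kappa = L/mu = 121/17 = 7.1176
Step 2: Compute the convergence rate.
r = 1 - 2/(kappa + 1) = 1 - 2*mu/(L + mu) = (L - mu)/(L + mu) = 104/138 = 0.7536


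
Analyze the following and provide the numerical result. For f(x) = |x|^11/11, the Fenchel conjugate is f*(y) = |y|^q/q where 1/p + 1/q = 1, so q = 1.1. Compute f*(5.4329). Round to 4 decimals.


The conjugate exponent q satisfies 1/p + 1/q = 1.
p = 11, so q = 11/(11 - 1) = 1.1
|y|^q = 5.4329^1.1 = 6.4348
f*(5.4329) = 6.4348 / 1.1 = 5.8498


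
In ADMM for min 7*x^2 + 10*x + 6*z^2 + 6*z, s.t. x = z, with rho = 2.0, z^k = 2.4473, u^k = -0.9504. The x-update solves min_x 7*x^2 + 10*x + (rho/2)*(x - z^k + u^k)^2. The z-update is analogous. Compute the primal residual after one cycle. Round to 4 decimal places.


ADMM iteration with rho = 2.0, z^k = 2.4473, u^k = -0.9504
Step 1: x-update.
Minimize 7*x^2 + 10*x + (2.0/2)*(x - 2.4473 - 0.9504)^2
FOC: (2*7 + 2.0)*x = -10 + 2.0*(2.4473 + 0.9504)
x^{k+1} = -0.2003
Step 2: z-update.
Minimize 6*z^2 + 6*z + (2.0/2)*(-0.2003 - z - 0.9504)^2
FOC: (2*6 + 2.0)*z = -6 + 2.0*(-0.2003 - 0.9504)
z^{k+1} = -0.593
Step 3: u-update.
u^{k+1} = -0.9504 - 0.2003 + 0.593 = -0.5577
Step 4: Primal residual = |-0.2003 + 0.593| = 0.3927


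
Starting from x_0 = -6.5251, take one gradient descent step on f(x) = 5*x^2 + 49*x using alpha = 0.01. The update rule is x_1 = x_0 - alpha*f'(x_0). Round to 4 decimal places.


We compute the gradient at x_0 and apply the update.
f'(x) = 10*x + 49
f'(-6.5251) = 10*-6.5251 + 49 = -16.251
x_1 = -6.5251 - 0.01*-16.251 = -6.3626


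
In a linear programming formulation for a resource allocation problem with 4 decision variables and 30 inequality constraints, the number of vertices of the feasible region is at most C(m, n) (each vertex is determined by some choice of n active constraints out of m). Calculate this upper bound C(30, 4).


Each vertex corresponds to some choice of n active constraints out of m, so the number of vertices is at most C(m, n) = m! / (n!(m-n)!).
m = 30, n = 4
Numerator: 30 * 29 * 28 * 27
Denominator: 4! = 24
C(30, 4) = 27405


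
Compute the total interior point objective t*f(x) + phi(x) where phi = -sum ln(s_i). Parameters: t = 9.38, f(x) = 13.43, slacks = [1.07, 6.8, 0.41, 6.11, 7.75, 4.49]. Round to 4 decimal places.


Step 1: Compute log-barrier.
ln values: [0.0677, 1.9169, -0.8916, 1.8099, 2.0477, 1.5019]
phi = -(0.0677 + 1.9169 - 0.8916 + 1.8099 + 2.0477 + 1.5019) = -6.4525
Step 2: Compute augmented objective.
t*f(x) = 9.38*13.43 = 125.9734
Total = 125.9734 - 6.4525 = 119.5209
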